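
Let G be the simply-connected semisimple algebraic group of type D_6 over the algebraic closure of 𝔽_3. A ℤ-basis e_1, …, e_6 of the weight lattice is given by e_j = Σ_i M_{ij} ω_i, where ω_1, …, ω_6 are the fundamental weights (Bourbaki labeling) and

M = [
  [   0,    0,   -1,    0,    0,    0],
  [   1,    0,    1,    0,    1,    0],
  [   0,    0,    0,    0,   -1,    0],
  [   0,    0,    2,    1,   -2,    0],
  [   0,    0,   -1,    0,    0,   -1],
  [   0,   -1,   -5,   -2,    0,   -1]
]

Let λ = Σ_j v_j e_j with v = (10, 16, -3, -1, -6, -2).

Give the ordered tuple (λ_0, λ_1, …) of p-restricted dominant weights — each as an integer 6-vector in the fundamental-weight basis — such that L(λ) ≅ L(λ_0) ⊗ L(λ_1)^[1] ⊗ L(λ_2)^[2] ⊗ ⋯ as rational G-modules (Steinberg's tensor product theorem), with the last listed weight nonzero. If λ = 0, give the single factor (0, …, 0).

ω-coordinates c = M·v, v = (10, 16, -3, -1, -6, -2):
  c_1 = (0)·(10) + (0)·(16) + (-1)·(-3) + (0)·(-1) + (0)·(-6) + (0)·(-2) = 3
  c_2 = (1)·(10) + (0)·(16) + (1)·(-3) + (0)·(-1) + (1)·(-6) + (0)·(-2) = 1
  c_3 = (0)·(10) + (0)·(16) + (0)·(-3) + (0)·(-1) + (-1)·(-6) + (0)·(-2) = 6
  c_4 = (0)·(10) + (0)·(16) + (2)·(-3) + (1)·(-1) + (-2)·(-6) + (0)·(-2) = 5
  c_5 = (0)·(10) + (0)·(16) + (-1)·(-3) + (0)·(-1) + (0)·(-6) + (-1)·(-2) = 5
  c_6 = (0)·(10) + (-1)·(16) + (-5)·(-3) + (-2)·(-1) + (0)·(-6) + (-1)·(-2) = 3
Writing each c_i in base p = 3:
  c_1 = 3 = 0·3^0 + 1·3^1
  c_2 = 1 = 1·3^0
  c_3 = 6 = 0·3^0 + 2·3^1
  c_4 = 5 = 2·3^0 + 1·3^1
  c_5 = 5 = 2·3^0 + 1·3^1
  c_6 = 3 = 0·3^0 + 1·3^1
λ_0 = (0, 1, 0, 2, 2, 0)
λ_1 = (1, 0, 2, 1, 1, 1)

((0, 1, 0, 2, 2, 0), (1, 0, 2, 1, 1, 1))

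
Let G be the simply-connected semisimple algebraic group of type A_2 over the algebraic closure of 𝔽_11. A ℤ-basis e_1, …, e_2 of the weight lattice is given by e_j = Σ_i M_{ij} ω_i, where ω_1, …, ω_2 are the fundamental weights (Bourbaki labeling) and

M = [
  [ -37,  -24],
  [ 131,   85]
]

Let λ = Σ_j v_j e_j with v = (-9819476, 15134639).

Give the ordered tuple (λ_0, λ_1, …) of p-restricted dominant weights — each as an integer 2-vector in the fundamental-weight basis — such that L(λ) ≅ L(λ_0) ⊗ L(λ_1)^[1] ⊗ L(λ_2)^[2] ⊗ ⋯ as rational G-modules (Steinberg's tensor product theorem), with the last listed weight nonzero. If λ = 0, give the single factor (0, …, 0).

((0, 9), (9, 2), (0, 9), (1, 3), (6, 6))

Compute c_i = Σ_j M_{ij} v_j with v = (-9819476, 15134639):
  c_1 = -37*-9819476 + -24*15134639 = 89276
  c_2 = 131*-9819476 + 85*15134639 = 92959
p = 11; digits c_i = Σ_j d_{ij}·11^j, 0 ≤ d_{ij} < 11:
  c_1 = 89276 = 0·11^0 + 9·11^1 + 0·11^2 + 1·11^3 + 6·11^4
  c_2 = 92959 = 9·11^0 + 2·11^1 + 9·11^2 + 3·11^3 + 6·11^4
Factor λ_0 = (0, 9)
Factor λ_1 = (9, 2)
Factor λ_2 = (0, 9)
Factor λ_3 = (1, 3)
Factor λ_4 = (6, 6)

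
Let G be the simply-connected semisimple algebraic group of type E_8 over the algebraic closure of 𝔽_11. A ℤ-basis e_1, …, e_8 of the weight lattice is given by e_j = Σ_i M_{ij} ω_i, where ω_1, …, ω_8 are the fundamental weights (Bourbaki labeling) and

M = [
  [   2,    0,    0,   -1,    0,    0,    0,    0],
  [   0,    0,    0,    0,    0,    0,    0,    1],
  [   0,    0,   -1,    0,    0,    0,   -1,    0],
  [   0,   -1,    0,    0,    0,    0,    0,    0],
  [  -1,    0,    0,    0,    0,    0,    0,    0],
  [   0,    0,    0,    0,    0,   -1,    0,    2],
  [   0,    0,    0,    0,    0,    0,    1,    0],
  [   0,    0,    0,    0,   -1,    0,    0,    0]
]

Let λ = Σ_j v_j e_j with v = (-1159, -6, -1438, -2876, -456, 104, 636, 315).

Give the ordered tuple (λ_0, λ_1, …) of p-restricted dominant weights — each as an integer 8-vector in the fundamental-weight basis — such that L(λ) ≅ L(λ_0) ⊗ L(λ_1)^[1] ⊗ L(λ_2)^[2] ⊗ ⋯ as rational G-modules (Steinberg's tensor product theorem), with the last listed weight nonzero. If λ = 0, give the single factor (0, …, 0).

((8, 7, 10, 6, 4, 9, 9, 5), (6, 6, 6, 0, 6, 3, 2, 8), (4, 2, 6, 0, 9, 4, 5, 3))

Compute c_i = Σ_j M_{ij} v_j with v = (-1159, -6, -1438, -2876, -456, 104, 636, 315):
  c_1 = 2*-1159 + 0*-6 + 0*-1438 + -1*-2876 + 0*-456 + 0*104 + 0*636 + 0*315 = 558
  c_2 = 0*-1159 + 0*-6 + 0*-1438 + 0*-2876 + 0*-456 + 0*104 + 0*636 + 1*315 = 315
  c_3 = 0*-1159 + 0*-6 + -1*-1438 + 0*-2876 + 0*-456 + 0*104 + -1*636 + 0*315 = 802
  c_4 = 0*-1159 + -1*-6 + 0*-1438 + 0*-2876 + 0*-456 + 0*104 + 0*636 + 0*315 = 6
  c_5 = -1*-1159 + 0*-6 + 0*-1438 + 0*-2876 + 0*-456 + 0*104 + 0*636 + 0*315 = 1159
  c_6 = 0*-1159 + 0*-6 + 0*-1438 + 0*-2876 + 0*-456 + -1*104 + 0*636 + 2*315 = 526
  c_7 = 0*-1159 + 0*-6 + 0*-1438 + 0*-2876 + 0*-456 + 0*104 + 1*636 + 0*315 = 636
  c_8 = 0*-1159 + 0*-6 + 0*-1438 + 0*-2876 + -1*-456 + 0*104 + 0*636 + 0*315 = 456
Base-11 expansion of each c_i:
  c_1 = 558 = 8·11^0 + 6·11^1 + 4·11^2
  c_2 = 315 = 7·11^0 + 6·11^1 + 2·11^2
  c_3 = 802 = 10·11^0 + 6·11^1 + 6·11^2
  c_4 = 6 = 6·11^0
  c_5 = 1159 = 4·11^0 + 6·11^1 + 9·11^2
  c_6 = 526 = 9·11^0 + 3·11^1 + 4·11^2
  c_7 = 636 = 9·11^0 + 2·11^1 + 5·11^2
  c_8 = 456 = 5·11^0 + 8·11^1 + 3·11^2
Factor λ_0 = (8, 7, 10, 6, 4, 9, 9, 5)
Factor λ_1 = (6, 6, 6, 0, 6, 3, 2, 8)
Factor λ_2 = (4, 2, 6, 0, 9, 4, 5, 3)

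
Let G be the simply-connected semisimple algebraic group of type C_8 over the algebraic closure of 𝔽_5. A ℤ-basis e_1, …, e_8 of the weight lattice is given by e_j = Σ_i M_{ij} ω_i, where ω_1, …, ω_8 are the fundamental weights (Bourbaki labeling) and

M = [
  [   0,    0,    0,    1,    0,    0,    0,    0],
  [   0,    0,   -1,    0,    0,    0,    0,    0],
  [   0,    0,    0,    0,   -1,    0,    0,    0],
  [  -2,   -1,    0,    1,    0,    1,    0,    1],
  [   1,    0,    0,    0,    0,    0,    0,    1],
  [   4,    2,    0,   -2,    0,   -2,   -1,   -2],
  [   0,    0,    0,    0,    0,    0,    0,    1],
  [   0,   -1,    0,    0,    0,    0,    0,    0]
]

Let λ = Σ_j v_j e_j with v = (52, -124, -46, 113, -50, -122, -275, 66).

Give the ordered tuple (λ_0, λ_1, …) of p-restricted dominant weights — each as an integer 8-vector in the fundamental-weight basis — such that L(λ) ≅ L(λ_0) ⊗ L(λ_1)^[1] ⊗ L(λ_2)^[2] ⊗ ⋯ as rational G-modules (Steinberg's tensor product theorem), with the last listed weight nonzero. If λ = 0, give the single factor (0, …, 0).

((3, 1, 0, 2, 3, 1, 1, 4), (2, 4, 0, 0, 3, 4, 3, 4), (4, 1, 2, 3, 4, 4, 2, 4))

Compute c_i = Σ_j M_{ij} v_j with v = (52, -124, -46, 113, -50, -122, -275, 66):
  c_1 = 0*52 + 0*-124 + 0*-46 + 1*113 + 0*-50 + 0*-122 + 0*-275 + 0*66 = 113
  c_2 = 0*52 + 0*-124 + -1*-46 + 0*113 + 0*-50 + 0*-122 + 0*-275 + 0*66 = 46
  c_3 = 0*52 + 0*-124 + 0*-46 + 0*113 + -1*-50 + 0*-122 + 0*-275 + 0*66 = 50
  c_4 = -2*52 + -1*-124 + 0*-46 + 1*113 + 0*-50 + 1*-122 + 0*-275 + 1*66 = 77
  c_5 = 1*52 + 0*-124 + 0*-46 + 0*113 + 0*-50 + 0*-122 + 0*-275 + 1*66 = 118
  c_6 = 4*52 + 2*-124 + 0*-46 + -2*113 + 0*-50 + -2*-122 + -1*-275 + -2*66 = 121
  c_7 = 0*52 + 0*-124 + 0*-46 + 0*113 + 0*-50 + 0*-122 + 0*-275 + 1*66 = 66
  c_8 = 0*52 + -1*-124 + 0*-46 + 0*113 + 0*-50 + 0*-122 + 0*-275 + 0*66 = 124
Base-5 expansion of each c_i:
  c_1 = 113 = 3·5^0 + 2·5^1 + 4·5^2
  c_2 = 46 = 1·5^0 + 4·5^1 + 1·5^2
  c_3 = 50 = 0·5^0 + 0·5^1 + 2·5^2
  c_4 = 77 = 2·5^0 + 0·5^1 + 3·5^2
  c_5 = 118 = 3·5^0 + 3·5^1 + 4·5^2
  c_6 = 121 = 1·5^0 + 4·5^1 + 4·5^2
  c_7 = 66 = 1·5^0 + 3·5^1 + 2·5^2
  c_8 = 124 = 4·5^0 + 4·5^1 + 4·5^2
Factor λ_0 = (3, 1, 0, 2, 3, 1, 1, 4)
Factor λ_1 = (2, 4, 0, 0, 3, 4, 3, 4)
Factor λ_2 = (4, 1, 2, 3, 4, 4, 2, 4)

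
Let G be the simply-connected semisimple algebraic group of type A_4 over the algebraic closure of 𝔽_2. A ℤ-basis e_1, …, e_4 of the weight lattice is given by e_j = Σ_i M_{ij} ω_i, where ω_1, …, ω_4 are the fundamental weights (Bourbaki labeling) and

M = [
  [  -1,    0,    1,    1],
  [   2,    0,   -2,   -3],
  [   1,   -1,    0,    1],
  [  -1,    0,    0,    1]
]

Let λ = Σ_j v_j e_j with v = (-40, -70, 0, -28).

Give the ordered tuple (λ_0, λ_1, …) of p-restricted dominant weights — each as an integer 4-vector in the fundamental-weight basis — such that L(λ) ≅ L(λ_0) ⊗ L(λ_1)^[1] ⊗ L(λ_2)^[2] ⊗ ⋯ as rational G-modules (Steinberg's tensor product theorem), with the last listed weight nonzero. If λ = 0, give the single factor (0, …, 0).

In the fundamental-weight basis, λ has coordinates c = M·v (v = (-40, -70, 0, -28)):
  c_1 = (-1)·(-40) + (0)·(-70) + 1·0 + (1)·(-28) = 12
  c_2 = (2)·(-40) + (0)·(-70) + (-2)·(0) + (-3)·(-28) = 4
  c_3 = (1)·(-40) + (-1)·(-70) + 0·0 + (1)·(-28) = 2
  c_4 = (-1)·(-40) + (0)·(-70) + 0·0 + (1)·(-28) = 12
Base-2 expansion of each c_i:
  c_1 = 12 = 0·2^0 + 0·2^1 + 1·2^2 + 1·2^3
  c_2 = 4 = 0·2^0 + 0·2^1 + 1·2^2
  c_3 = 2 = 0·2^0 + 1·2^1
  c_4 = 12 = 0·2^0 + 0·2^1 + 1·2^2 + 1·2^3
Factor λ_0 = (0, 0, 0, 0)
Factor λ_1 = (0, 0, 1, 0)
Factor λ_2 = (1, 1, 0, 1)
Factor λ_3 = (1, 0, 0, 1)

((0, 0, 0, 0), (0, 0, 1, 0), (1, 1, 0, 1), (1, 0, 0, 1))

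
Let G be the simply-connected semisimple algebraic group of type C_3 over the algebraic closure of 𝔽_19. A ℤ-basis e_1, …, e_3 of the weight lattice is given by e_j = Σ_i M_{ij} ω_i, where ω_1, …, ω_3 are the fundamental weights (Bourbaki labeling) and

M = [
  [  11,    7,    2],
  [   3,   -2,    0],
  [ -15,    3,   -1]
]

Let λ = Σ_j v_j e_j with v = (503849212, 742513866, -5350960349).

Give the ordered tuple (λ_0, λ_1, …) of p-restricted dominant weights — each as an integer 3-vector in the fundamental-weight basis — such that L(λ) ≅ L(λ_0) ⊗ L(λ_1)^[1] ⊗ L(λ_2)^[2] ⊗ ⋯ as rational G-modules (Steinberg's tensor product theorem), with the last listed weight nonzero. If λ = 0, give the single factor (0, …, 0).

((7, 8, 16), (3, 6, 6), (14, 8, 4), (13, 9, 6), (6, 13, 7), (15, 10, 8))

Change of basis e → ω: c = M·v where v = (503849212, 742513866, -5350960349):
  c_1 = 11*503849212 + 7*742513866 + 2*-5350960349 = 38017696
  c_2 = 3*503849212 + -2*742513866 + 0*-5350960349 = 26519904
  c_3 = -15*503849212 + 3*742513866 + -1*-5350960349 = 20763767
Expand coordinatewise in base 19:
  c_1 = 38017696 = 7·19^0 + 3·19^1 + 14·19^2 + 13·19^3 + 6·19^4 + 15·19^5
  c_2 = 26519904 = 8·19^0 + 6·19^1 + 8·19^2 + 9·19^3 + 13·19^4 + 10·19^5
  c_3 = 20763767 = 16·19^0 + 6·19^1 + 4·19^2 + 6·19^3 + 7·19^4 + 8·19^5
p-restricted factor λ_0 = (7, 8, 16)
p-restricted factor λ_1 = (3, 6, 6)
p-restricted factor λ_2 = (14, 8, 4)
p-restricted factor λ_3 = (13, 9, 6)
p-restricted factor λ_4 = (6, 13, 7)
p-restricted factor λ_5 = (15, 10, 8)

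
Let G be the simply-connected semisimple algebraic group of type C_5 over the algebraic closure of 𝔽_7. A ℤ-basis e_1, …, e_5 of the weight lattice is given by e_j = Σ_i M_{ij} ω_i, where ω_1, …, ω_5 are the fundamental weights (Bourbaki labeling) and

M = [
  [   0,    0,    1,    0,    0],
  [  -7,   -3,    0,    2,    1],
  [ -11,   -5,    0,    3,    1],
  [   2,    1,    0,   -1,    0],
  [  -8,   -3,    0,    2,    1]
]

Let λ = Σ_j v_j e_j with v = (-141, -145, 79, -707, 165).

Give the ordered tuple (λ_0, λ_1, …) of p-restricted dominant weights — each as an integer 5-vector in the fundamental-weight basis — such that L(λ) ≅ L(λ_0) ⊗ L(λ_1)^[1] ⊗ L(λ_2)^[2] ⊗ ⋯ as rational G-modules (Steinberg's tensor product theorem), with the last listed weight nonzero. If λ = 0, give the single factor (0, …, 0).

Converting to the ω-basis (c_i = row i of M dotted with v = (-141, -145, 79, -707, 165)):
  c_1 = (0)·(-141) + (0)·(-145) + 1·79 + (0)·(-707) + 0·165 = 79
  c_2 = (-7)·(-141) + (-3)·(-145) + 0·79 + (2)·(-707) + 1·165 = 173
  c_3 = (-11)·(-141) + (-5)·(-145) + 0·79 + (3)·(-707) + 1·165 = 320
  c_4 = (2)·(-141) + (1)·(-145) + 0·79 + (-1)·(-707) + 0·165 = 280
  c_5 = (-8)·(-141) + (-3)·(-145) + 0·79 + (2)·(-707) + 1·165 = 314
p = 7; digits c_i = Σ_j d_{ij}·7^j, 0 ≤ d_{ij} < 7:
  c_1 = 79 = 2·7^0 + 4·7^1 + 1·7^2
  c_2 = 173 = 5·7^0 + 3·7^1 + 3·7^2
  c_3 = 320 = 5·7^0 + 3·7^1 + 6·7^2
  c_4 = 280 = 0·7^0 + 5·7^1 + 5·7^2
  c_5 = 314 = 6·7^0 + 2·7^1 + 6·7^2
Factor λ_0 = (2, 5, 5, 0, 6)
Factor λ_1 = (4, 3, 3, 5, 2)
Factor λ_2 = (1, 3, 6, 5, 6)

((2, 5, 5, 0, 6), (4, 3, 3, 5, 2), (1, 3, 6, 5, 6))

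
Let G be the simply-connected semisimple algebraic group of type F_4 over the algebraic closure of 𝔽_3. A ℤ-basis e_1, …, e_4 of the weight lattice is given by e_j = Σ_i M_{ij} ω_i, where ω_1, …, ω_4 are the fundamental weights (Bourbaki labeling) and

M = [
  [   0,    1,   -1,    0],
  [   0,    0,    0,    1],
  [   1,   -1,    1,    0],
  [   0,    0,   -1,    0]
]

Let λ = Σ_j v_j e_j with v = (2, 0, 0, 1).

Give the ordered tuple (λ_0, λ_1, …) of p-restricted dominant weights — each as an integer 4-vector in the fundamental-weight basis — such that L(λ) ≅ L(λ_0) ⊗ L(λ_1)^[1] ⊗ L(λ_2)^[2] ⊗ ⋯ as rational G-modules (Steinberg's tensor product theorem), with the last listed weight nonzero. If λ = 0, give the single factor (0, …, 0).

Compute c_i = Σ_j M_{ij} v_j with v = (2, 0, 0, 1):
  c_1 = 0*2 + 1*0 + -1*0 + 0*1 = 0
  c_2 = 0*2 + 0*0 + 0*0 + 1*1 = 1
  c_3 = 1*2 + -1*0 + 1*0 + 0*1 = 2
  c_4 = 0*2 + 0*0 + -1*0 + 0*1 = 0
Expand coordinatewise in base 3:
  c_1 = 0
  c_2 = 1 = 1·3^0
  c_3 = 2 = 2·3^0
  c_4 = 0
λ_0 = (0, 1, 2, 0)

((0, 1, 2, 0),)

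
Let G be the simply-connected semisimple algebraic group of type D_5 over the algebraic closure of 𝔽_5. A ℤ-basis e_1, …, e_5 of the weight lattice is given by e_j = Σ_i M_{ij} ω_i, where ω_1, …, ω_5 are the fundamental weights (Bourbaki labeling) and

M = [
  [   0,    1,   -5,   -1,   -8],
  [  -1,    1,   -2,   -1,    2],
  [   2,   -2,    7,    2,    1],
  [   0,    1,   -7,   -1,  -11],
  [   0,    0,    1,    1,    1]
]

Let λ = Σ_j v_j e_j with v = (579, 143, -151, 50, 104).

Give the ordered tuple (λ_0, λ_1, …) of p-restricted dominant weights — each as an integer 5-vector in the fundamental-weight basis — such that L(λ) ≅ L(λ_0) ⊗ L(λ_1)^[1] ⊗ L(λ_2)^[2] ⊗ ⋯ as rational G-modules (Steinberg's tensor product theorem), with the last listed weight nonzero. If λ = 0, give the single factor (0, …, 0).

((1, 4, 4, 1, 3), (3, 4, 3, 1, 0))

Compute c_i = Σ_j M_{ij} v_j with v = (579, 143, -151, 50, 104):
  c_1 = 0*579 + 1*143 + -5*-151 + -1*50 + -8*104 = 16
  c_2 = -1*579 + 1*143 + -2*-151 + -1*50 + 2*104 = 24
  c_3 = 2*579 + -2*143 + 7*-151 + 2*50 + 1*104 = 19
  c_4 = 0*579 + 1*143 + -7*-151 + -1*50 + -11*104 = 6
  c_5 = 0*579 + 0*143 + 1*-151 + 1*50 + 1*104 = 3
Expand coordinatewise in base 5:
  c_1 = 16 = 1·5^0 + 3·5^1
  c_2 = 24 = 4·5^0 + 4·5^1
  c_3 = 19 = 4·5^0 + 3·5^1
  c_4 = 6 = 1·5^0 + 1·5^1
  c_5 = 3 = 3·5^0
λ_0 = (1, 4, 4, 1, 3)
λ_1 = (3, 4, 3, 1, 0)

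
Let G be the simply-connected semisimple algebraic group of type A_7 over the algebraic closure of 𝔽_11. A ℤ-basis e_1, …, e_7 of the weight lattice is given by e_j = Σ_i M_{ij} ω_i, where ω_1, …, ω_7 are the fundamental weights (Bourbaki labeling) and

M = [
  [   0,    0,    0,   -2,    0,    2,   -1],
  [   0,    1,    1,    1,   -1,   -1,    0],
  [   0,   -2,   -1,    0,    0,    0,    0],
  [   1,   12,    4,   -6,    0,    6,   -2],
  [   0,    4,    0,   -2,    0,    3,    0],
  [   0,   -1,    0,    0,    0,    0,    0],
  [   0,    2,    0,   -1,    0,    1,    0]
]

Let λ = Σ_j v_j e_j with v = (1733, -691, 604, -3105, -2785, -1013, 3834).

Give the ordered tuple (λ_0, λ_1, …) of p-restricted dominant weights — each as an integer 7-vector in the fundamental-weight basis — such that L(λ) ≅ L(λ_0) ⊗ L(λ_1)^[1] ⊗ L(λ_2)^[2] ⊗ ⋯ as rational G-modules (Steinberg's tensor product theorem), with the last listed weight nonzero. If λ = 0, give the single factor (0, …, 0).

Compute c_i = Σ_j M_{ij} v_j with v = (1733, -691, 604, -3105, -2785, -1013, 3834):
  c_1 = (0)·(1733) + (0)·(-691) + (0)·(604) + (-2)·(-3105) + (0)·(-2785) + (2)·(-1013) + (-1)·(3834) = 350
  c_2 = (0)·(1733) + (1)·(-691) + (1)·(604) + (1)·(-3105) + (-1)·(-2785) + (-1)·(-1013) + (0)·(3834) = 606
  c_3 = (0)·(1733) + (-2)·(-691) + (-1)·(604) + (0)·(-3105) + (0)·(-2785) + (0)·(-1013) + (0)·(3834) = 778
  c_4 = (1)·(1733) + (12)·(-691) + (4)·(604) + (-6)·(-3105) + (0)·(-2785) + (6)·(-1013) + (-2)·(3834) = 741
  c_5 = (0)·(1733) + (4)·(-691) + (0)·(604) + (-2)·(-3105) + (0)·(-2785) + (3)·(-1013) + (0)·(3834) = 407
  c_6 = (0)·(1733) + (-1)·(-691) + (0)·(604) + (0)·(-3105) + (0)·(-2785) + (0)·(-1013) + (0)·(3834) = 691
  c_7 = (0)·(1733) + (2)·(-691) + (0)·(604) + (-1)·(-3105) + (0)·(-2785) + (1)·(-1013) + (0)·(3834) = 710
p = 11; digits c_i = Σ_j d_{ij}·11^j, 0 ≤ d_{ij} < 11:
  c_1 = 350 = 9·11^0 + 9·11^1 + 2·11^2
  c_2 = 606 = 1·11^0 + 0·11^1 + 5·11^2
  c_3 = 778 = 8·11^0 + 4·11^1 + 6·11^2
  c_4 = 741 = 4·11^0 + 1·11^1 + 6·11^2
  c_5 = 407 = 0·11^0 + 4·11^1 + 3·11^2
  c_6 = 691 = 9·11^0 + 7·11^1 + 5·11^2
  c_7 = 710 = 6·11^0 + 9·11^1 + 5·11^2
Factor λ_0 = (9, 1, 8, 4, 0, 9, 6)
Factor λ_1 = (9, 0, 4, 1, 4, 7, 9)
Factor λ_2 = (2, 5, 6, 6, 3, 5, 5)

((9, 1, 8, 4, 0, 9, 6), (9, 0, 4, 1, 4, 7, 9), (2, 5, 6, 6, 3, 5, 5))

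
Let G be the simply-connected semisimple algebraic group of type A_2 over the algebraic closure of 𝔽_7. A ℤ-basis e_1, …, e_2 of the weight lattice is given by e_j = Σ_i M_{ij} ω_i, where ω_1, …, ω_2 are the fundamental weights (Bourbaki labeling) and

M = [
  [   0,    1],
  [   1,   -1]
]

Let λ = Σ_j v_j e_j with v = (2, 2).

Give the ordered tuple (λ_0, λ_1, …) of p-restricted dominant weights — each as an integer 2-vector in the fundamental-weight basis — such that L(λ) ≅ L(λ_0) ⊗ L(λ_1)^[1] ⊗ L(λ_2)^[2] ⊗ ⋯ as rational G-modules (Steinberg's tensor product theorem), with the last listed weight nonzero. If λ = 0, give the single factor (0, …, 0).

((2, 0),)

Converting to the ω-basis (c_i = row i of M dotted with v = (2, 2)):
  c_1 = (0)·(2) + (1)·(2) = 2
  c_2 = (1)·(2) + (-1)·(2) = 0
p = 7; digits c_i = Σ_j d_{ij}·7^j, 0 ≤ d_{ij} < 7:
  c_1 = 2 = 2·7^0
  c_2 = 0
Factor λ_0 = (2, 0)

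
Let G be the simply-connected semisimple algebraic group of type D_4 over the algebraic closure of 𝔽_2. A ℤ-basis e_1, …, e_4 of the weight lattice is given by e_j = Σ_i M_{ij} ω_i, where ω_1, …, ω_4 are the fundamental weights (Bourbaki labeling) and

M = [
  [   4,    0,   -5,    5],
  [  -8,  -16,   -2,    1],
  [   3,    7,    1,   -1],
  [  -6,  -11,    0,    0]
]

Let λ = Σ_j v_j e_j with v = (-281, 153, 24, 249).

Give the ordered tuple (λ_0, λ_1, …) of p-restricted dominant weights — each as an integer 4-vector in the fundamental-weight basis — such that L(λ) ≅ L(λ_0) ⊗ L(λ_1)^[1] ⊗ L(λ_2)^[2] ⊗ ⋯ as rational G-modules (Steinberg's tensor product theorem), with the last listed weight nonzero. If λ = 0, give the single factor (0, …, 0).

Change of basis e → ω: c = M·v where v = (-281, 153, 24, 249):
  c_1 = 4*-281 + 0*153 + -5*24 + 5*249 = 1
  c_2 = -8*-281 + -16*153 + -2*24 + 1*249 = 1
  c_3 = 3*-281 + 7*153 + 1*24 + -1*249 = 3
  c_4 = -6*-281 + -11*153 + 0*24 + 0*249 = 3
Writing each c_i in base p = 2:
  c_1 = 1 = 1·2^0
  c_2 = 1 = 1·2^0
  c_3 = 3 = 1·2^0 + 1·2^1
  c_4 = 3 = 1·2^0 + 1·2^1
Factor λ_0 = (1, 1, 1, 1)
Factor λ_1 = (0, 0, 1, 1)

((1, 1, 1, 1), (0, 0, 1, 1))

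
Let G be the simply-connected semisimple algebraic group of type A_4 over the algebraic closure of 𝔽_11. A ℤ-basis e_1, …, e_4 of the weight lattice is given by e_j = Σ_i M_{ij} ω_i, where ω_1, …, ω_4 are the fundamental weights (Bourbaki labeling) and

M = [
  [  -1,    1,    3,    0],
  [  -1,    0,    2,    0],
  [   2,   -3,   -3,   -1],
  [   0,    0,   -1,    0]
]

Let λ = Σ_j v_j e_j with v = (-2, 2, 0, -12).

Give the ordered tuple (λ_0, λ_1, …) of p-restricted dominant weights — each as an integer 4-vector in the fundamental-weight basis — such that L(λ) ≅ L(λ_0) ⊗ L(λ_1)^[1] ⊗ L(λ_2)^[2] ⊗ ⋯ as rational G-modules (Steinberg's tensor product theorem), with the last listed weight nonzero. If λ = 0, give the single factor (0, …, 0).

((4, 2, 2, 0),)

Compute c_i = Σ_j M_{ij} v_j with v = (-2, 2, 0, -12):
  c_1 = (-1)·(-2) + 1·2 + 3·0 + (0)·(-12) = 4
  c_2 = (-1)·(-2) + 0·2 + 2·0 + (0)·(-12) = 2
  c_3 = (2)·(-2) + (-3)·(2) + (-3)·(0) + (-1)·(-12) = 2
  c_4 = (0)·(-2) + 0·2 + (-1)·(0) + (0)·(-12) = 0
Writing each c_i in base p = 11:
  c_1 = 4 = 4·11^0
  c_2 = 2 = 2·11^0
  c_3 = 2 = 2·11^0
  c_4 = 0
λ_0 = (4, 2, 2, 0)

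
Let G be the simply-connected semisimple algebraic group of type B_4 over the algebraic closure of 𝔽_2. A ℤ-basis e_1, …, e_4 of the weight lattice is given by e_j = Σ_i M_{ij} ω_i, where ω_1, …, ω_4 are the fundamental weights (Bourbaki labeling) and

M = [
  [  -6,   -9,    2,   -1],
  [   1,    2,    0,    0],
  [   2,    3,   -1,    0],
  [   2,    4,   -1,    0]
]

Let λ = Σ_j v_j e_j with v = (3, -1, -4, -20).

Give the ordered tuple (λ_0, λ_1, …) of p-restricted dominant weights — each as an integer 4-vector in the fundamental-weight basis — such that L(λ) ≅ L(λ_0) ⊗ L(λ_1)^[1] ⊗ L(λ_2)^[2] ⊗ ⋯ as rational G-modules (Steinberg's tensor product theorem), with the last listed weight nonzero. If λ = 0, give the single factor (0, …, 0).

Converting to the ω-basis (c_i = row i of M dotted with v = (3, -1, -4, -20)):
  c_1 = (-6)·(3) + (-9)·(-1) + (2)·(-4) + (-1)·(-20) = 3
  c_2 = 1·3 + (2)·(-1) + (0)·(-4) + (0)·(-20) = 1
  c_3 = 2·3 + (3)·(-1) + (-1)·(-4) + (0)·(-20) = 7
  c_4 = 2·3 + (4)·(-1) + (-1)·(-4) + (0)·(-20) = 6
Writing each c_i in base p = 2:
  c_1 = 3 = 1·2^0 + 1·2^1
  c_2 = 1 = 1·2^0
  c_3 = 7 = 1·2^0 + 1·2^1 + 1·2^2
  c_4 = 6 = 0·2^0 + 1·2^1 + 1·2^2
λ_0 = (1, 1, 1, 0)
λ_1 = (1, 0, 1, 1)
λ_2 = (0, 0, 1, 1)

((1, 1, 1, 0), (1, 0, 1, 1), (0, 0, 1, 1))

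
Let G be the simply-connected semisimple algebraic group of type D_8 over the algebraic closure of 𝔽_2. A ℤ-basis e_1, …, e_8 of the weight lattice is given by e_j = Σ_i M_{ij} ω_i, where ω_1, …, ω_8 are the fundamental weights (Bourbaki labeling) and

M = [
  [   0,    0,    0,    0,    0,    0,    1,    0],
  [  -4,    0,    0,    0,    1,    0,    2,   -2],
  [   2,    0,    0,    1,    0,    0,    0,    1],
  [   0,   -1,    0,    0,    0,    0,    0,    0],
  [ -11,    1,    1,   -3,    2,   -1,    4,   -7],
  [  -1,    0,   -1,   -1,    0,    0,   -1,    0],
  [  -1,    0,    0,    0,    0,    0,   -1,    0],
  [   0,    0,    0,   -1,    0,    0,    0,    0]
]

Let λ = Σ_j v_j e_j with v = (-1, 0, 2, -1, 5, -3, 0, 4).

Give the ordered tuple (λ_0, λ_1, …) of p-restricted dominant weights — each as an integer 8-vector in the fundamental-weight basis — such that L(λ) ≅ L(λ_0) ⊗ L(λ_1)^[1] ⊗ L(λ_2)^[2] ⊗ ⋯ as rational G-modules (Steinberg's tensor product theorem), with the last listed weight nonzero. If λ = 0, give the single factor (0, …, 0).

ω-coordinates c = M·v, v = (-1, 0, 2, -1, 5, -3, 0, 4):
  c_1 = 0*-1 + 0*0 + 0*2 + 0*-1 + 0*5 + 0*-3 + 1*0 + 0*4 = 0
  c_2 = -4*-1 + 0*0 + 0*2 + 0*-1 + 1*5 + 0*-3 + 2*0 + -2*4 = 1
  c_3 = 2*-1 + 0*0 + 0*2 + 1*-1 + 0*5 + 0*-3 + 0*0 + 1*4 = 1
  c_4 = 0*-1 + -1*0 + 0*2 + 0*-1 + 0*5 + 0*-3 + 0*0 + 0*4 = 0
  c_5 = -11*-1 + 1*0 + 1*2 + -3*-1 + 2*5 + -1*-3 + 4*0 + -7*4 = 1
  c_6 = -1*-1 + 0*0 + -1*2 + -1*-1 + 0*5 + 0*-3 + -1*0 + 0*4 = 0
  c_7 = -1*-1 + 0*0 + 0*2 + 0*-1 + 0*5 + 0*-3 + -1*0 + 0*4 = 1
  c_8 = 0*-1 + 0*0 + 0*2 + -1*-1 + 0*5 + 0*-3 + 0*0 + 0*4 = 1
p = 2; digits c_i = Σ_j d_{ij}·2^j, 0 ≤ d_{ij} < 2:
  c_1 = 0
  c_2 = 1 = 1·2^0
  c_3 = 1 = 1·2^0
  c_4 = 0
  c_5 = 1 = 1·2^0
  c_6 = 0
  c_7 = 1 = 1·2^0
  c_8 = 1 = 1·2^0
Factor λ_0 = (0, 1, 1, 0, 1, 0, 1, 1)

((0, 1, 1, 0, 1, 0, 1, 1),)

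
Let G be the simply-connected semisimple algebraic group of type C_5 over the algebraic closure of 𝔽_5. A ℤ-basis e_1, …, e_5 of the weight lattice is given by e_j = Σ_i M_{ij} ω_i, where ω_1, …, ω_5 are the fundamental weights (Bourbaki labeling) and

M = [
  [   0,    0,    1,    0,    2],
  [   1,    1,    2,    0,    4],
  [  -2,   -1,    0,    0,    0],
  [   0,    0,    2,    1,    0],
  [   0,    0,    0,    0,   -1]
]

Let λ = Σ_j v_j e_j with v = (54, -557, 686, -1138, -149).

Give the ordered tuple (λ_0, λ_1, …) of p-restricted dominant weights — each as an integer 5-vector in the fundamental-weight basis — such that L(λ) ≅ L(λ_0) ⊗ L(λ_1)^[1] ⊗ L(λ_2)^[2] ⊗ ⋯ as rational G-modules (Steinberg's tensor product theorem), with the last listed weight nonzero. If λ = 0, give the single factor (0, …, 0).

Compute c_i = Σ_j M_{ij} v_j with v = (54, -557, 686, -1138, -149):
  c_1 = (0)·(54) + (0)·(-557) + (1)·(686) + (0)·(-1138) + (2)·(-149) = 388
  c_2 = (1)·(54) + (1)·(-557) + (2)·(686) + (0)·(-1138) + (4)·(-149) = 273
  c_3 = (-2)·(54) + (-1)·(-557) + (0)·(686) + (0)·(-1138) + (0)·(-149) = 449
  c_4 = (0)·(54) + (0)·(-557) + (2)·(686) + (1)·(-1138) + (0)·(-149) = 234
  c_5 = (0)·(54) + (0)·(-557) + (0)·(686) + (0)·(-1138) + (-1)·(-149) = 149
Base-5 expansion of each c_i:
  c_1 = 388 = 3·5^0 + 2·5^1 + 0·5^2 + 3·5^3
  c_2 = 273 = 3·5^0 + 4·5^1 + 0·5^2 + 2·5^3
  c_3 = 449 = 4·5^0 + 4·5^1 + 2·5^2 + 3·5^3
  c_4 = 234 = 4·5^0 + 1·5^1 + 4·5^2 + 1·5^3
  c_5 = 149 = 4·5^0 + 4·5^1 + 0·5^2 + 1·5^3
Factor λ_0 = (3, 3, 4, 4, 4)
Factor λ_1 = (2, 4, 4, 1, 4)
Factor λ_2 = (0, 0, 2, 4, 0)
Factor λ_3 = (3, 2, 3, 1, 1)

((3, 3, 4, 4, 4), (2, 4, 4, 1, 4), (0, 0, 2, 4, 0), (3, 2, 3, 1, 1))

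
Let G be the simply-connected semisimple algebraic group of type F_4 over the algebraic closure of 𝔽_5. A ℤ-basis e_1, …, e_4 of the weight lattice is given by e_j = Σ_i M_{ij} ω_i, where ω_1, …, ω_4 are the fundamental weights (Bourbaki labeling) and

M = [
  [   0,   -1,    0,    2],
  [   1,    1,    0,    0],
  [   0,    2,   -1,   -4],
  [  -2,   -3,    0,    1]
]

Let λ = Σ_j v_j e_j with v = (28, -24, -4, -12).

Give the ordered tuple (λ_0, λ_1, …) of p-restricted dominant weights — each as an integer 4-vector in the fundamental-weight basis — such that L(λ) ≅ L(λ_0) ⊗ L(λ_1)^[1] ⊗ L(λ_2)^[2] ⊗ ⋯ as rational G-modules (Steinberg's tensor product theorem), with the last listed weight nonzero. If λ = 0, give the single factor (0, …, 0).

((0, 4, 4, 4),)

Compute c_i = Σ_j M_{ij} v_j with v = (28, -24, -4, -12):
  c_1 = 0*28 + -1*-24 + 0*-4 + 2*-12 = 0
  c_2 = 1*28 + 1*-24 + 0*-4 + 0*-12 = 4
  c_3 = 0*28 + 2*-24 + -1*-4 + -4*-12 = 4
  c_4 = -2*28 + -3*-24 + 0*-4 + 1*-12 = 4
Expand coordinatewise in base 5:
  c_1 = 0
  c_2 = 4 = 4·5^0
  c_3 = 4 = 4·5^0
  c_4 = 4 = 4·5^0
λ_0 = (0, 4, 4, 4)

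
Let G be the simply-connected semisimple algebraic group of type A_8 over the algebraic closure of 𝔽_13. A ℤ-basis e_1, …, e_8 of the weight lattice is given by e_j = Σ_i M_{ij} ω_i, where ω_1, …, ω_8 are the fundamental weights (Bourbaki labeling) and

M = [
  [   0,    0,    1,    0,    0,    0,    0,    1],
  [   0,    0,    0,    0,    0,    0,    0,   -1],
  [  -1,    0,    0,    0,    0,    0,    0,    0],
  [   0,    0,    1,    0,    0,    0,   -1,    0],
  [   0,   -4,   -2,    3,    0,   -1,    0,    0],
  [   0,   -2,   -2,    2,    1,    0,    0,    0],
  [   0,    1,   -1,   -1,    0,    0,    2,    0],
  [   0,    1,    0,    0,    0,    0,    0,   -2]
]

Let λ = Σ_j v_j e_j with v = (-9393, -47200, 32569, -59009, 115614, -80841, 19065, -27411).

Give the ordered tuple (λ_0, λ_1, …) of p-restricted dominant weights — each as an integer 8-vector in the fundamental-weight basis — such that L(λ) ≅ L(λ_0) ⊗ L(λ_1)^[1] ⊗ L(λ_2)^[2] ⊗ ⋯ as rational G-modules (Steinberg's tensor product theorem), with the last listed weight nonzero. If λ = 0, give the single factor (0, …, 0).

((10, 7, 7, 10, 7, 0, 2, 4), (6, 2, 7, 11, 7, 12, 10, 1), (4, 6, 3, 1, 6, 2, 11, 6), (2, 12, 4, 6, 12, 12, 7, 3))

ω-coordinates c = M·v, v = (-9393, -47200, 32569, -59009, 115614, -80841, 19065, -27411):
  c_1 = (0)·(-9393) + (0)·(-47200) + 1·32569 + (0)·(-59009) + 0·115614 + (0)·(-80841) + 0·19065 + (1)·(-27411) = 5158
  c_2 = (0)·(-9393) + (0)·(-47200) + 0·32569 + (0)·(-59009) + 0·115614 + (0)·(-80841) + 0·19065 + (-1)·(-27411) = 27411
  c_3 = (-1)·(-9393) + (0)·(-47200) + 0·32569 + (0)·(-59009) + 0·115614 + (0)·(-80841) + 0·19065 + (0)·(-27411) = 9393
  c_4 = (0)·(-9393) + (0)·(-47200) + 1·32569 + (0)·(-59009) + 0·115614 + (0)·(-80841) + (-1)·(19065) + (0)·(-27411) = 13504
  c_5 = (0)·(-9393) + (-4)·(-47200) + (-2)·(32569) + (3)·(-59009) + 0·115614 + (-1)·(-80841) + 0·19065 + (0)·(-27411) = 27476
  c_6 = (0)·(-9393) + (-2)·(-47200) + (-2)·(32569) + (2)·(-59009) + 1·115614 + (0)·(-80841) + 0·19065 + (0)·(-27411) = 26858
  c_7 = (0)·(-9393) + (1)·(-47200) + (-1)·(32569) + (-1)·(-59009) + 0·115614 + (0)·(-80841) + 2·19065 + (0)·(-27411) = 17370
  c_8 = (0)·(-9393) + (1)·(-47200) + 0·32569 + (0)·(-59009) + 0·115614 + (0)·(-80841) + 0·19065 + (-2)·(-27411) = 7622
p = 13; digits c_i = Σ_j d_{ij}·13^j, 0 ≤ d_{ij} < 13:
  c_1 = 5158 = 10·13^0 + 6·13^1 + 4·13^2 + 2·13^3
  c_2 = 27411 = 7·13^0 + 2·13^1 + 6·13^2 + 12·13^3
  c_3 = 9393 = 7·13^0 + 7·13^1 + 3·13^2 + 4·13^3
  c_4 = 13504 = 10·13^0 + 11·13^1 + 1·13^2 + 6·13^3
  c_5 = 27476 = 7·13^0 + 7·13^1 + 6·13^2 + 12·13^3
  c_6 = 26858 = 0·13^0 + 12·13^1 + 2·13^2 + 12·13^3
  c_7 = 17370 = 2·13^0 + 10·13^1 + 11·13^2 + 7·13^3
  c_8 = 7622 = 4·13^0 + 1·13^1 + 6·13^2 + 3·13^3
λ_0 = (10, 7, 7, 10, 7, 0, 2, 4)
λ_1 = (6, 2, 7, 11, 7, 12, 10, 1)
λ_2 = (4, 6, 3, 1, 6, 2, 11, 6)
λ_3 = (2, 12, 4, 6, 12, 12, 7, 3)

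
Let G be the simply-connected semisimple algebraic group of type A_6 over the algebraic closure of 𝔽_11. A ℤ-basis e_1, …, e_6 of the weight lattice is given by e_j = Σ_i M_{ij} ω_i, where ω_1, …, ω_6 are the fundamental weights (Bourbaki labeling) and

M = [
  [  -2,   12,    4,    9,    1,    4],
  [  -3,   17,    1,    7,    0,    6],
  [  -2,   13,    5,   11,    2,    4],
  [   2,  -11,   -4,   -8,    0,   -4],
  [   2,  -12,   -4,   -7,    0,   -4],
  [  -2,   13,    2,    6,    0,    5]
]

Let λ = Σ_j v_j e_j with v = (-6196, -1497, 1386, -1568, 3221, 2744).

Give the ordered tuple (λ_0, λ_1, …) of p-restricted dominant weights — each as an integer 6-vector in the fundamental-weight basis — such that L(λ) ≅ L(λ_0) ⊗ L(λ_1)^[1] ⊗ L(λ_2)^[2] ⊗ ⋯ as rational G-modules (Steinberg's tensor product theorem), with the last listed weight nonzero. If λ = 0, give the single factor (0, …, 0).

((2, 2, 9, 0, 6, 4), (5, 1, 2, 9, 2, 1))

ω-coordinates c = M·v, v = (-6196, -1497, 1386, -1568, 3221, 2744):
  c_1 = (-2)·(-6196) + (12)·(-1497) + (4)·(1386) + (9)·(-1568) + (1)·(3221) + (4)·(2744) = 57
  c_2 = (-3)·(-6196) + (17)·(-1497) + (1)·(1386) + (7)·(-1568) + (0)·(3221) + (6)·(2744) = 13
  c_3 = (-2)·(-6196) + (13)·(-1497) + (5)·(1386) + (11)·(-1568) + (2)·(3221) + (4)·(2744) = 31
  c_4 = (2)·(-6196) + (-11)·(-1497) + (-4)·(1386) + (-8)·(-1568) + (0)·(3221) + (-4)·(2744) = 99
  c_5 = (2)·(-6196) + (-12)·(-1497) + (-4)·(1386) + (-7)·(-1568) + (0)·(3221) + (-4)·(2744) = 28
  c_6 = (-2)·(-6196) + (13)·(-1497) + (2)·(1386) + (6)·(-1568) + (0)·(3221) + (5)·(2744) = 15
Base-11 expansion of each c_i:
  c_1 = 57 = 2·11^0 + 5·11^1
  c_2 = 13 = 2·11^0 + 1·11^1
  c_3 = 31 = 9·11^0 + 2·11^1
  c_4 = 99 = 0·11^0 + 9·11^1
  c_5 = 28 = 6·11^0 + 2·11^1
  c_6 = 15 = 4·11^0 + 1·11^1
p-restricted factor λ_0 = (2, 2, 9, 0, 6, 4)
p-restricted factor λ_1 = (5, 1, 2, 9, 2, 1)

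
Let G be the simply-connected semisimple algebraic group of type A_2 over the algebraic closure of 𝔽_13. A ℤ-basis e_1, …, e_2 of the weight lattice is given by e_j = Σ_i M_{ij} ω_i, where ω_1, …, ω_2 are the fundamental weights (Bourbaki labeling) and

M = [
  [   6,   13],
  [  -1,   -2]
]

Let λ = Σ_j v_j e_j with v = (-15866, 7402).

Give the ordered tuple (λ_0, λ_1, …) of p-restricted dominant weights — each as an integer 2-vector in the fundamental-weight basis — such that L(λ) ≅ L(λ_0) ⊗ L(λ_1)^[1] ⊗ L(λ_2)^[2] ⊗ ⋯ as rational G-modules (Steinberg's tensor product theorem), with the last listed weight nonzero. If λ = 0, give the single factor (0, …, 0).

((3, 9), (1, 3), (6, 6))

Compute c_i = Σ_j M_{ij} v_j with v = (-15866, 7402):
  c_1 = (6)·(-15866) + (13)·(7402) = 1030
  c_2 = (-1)·(-15866) + (-2)·(7402) = 1062
Expand coordinatewise in base 13:
  c_1 = 1030 = 3·13^0 + 1·13^1 + 6·13^2
  c_2 = 1062 = 9·13^0 + 3·13^1 + 6·13^2
λ_0 = (3, 9)
λ_1 = (1, 3)
λ_2 = (6, 6)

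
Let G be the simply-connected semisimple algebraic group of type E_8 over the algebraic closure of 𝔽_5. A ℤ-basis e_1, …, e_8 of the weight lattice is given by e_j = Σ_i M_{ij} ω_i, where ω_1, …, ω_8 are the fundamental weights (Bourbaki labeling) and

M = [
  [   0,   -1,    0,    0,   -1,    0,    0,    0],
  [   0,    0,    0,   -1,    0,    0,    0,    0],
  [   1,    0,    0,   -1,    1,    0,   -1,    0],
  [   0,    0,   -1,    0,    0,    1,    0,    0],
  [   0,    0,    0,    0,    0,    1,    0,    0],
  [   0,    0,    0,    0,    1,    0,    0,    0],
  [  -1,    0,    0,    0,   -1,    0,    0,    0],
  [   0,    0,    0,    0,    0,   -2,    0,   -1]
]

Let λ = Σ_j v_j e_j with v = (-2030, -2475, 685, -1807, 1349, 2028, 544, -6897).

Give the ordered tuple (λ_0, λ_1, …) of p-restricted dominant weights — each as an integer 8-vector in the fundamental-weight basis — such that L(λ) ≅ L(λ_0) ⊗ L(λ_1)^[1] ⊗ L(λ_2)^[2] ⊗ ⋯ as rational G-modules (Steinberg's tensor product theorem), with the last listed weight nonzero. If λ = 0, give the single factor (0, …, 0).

Compute c_i = Σ_j M_{ij} v_j with v = (-2030, -2475, 685, -1807, 1349, 2028, 544, -6897):
  c_1 = (0)·(-2030) + (-1)·(-2475) + (0)·(685) + (0)·(-1807) + (-1)·(1349) + (0)·(2028) + (0)·(544) + (0)·(-6897) = 1126
  c_2 = (0)·(-2030) + (0)·(-2475) + (0)·(685) + (-1)·(-1807) + (0)·(1349) + (0)·(2028) + (0)·(544) + (0)·(-6897) = 1807
  c_3 = (1)·(-2030) + (0)·(-2475) + (0)·(685) + (-1)·(-1807) + (1)·(1349) + (0)·(2028) + (-1)·(544) + (0)·(-6897) = 582
  c_4 = (0)·(-2030) + (0)·(-2475) + (-1)·(685) + (0)·(-1807) + (0)·(1349) + (1)·(2028) + (0)·(544) + (0)·(-6897) = 1343
  c_5 = (0)·(-2030) + (0)·(-2475) + (0)·(685) + (0)·(-1807) + (0)·(1349) + (1)·(2028) + (0)·(544) + (0)·(-6897) = 2028
  c_6 = (0)·(-2030) + (0)·(-2475) + (0)·(685) + (0)·(-1807) + (1)·(1349) + (0)·(2028) + (0)·(544) + (0)·(-6897) = 1349
  c_7 = (-1)·(-2030) + (0)·(-2475) + (0)·(685) + (0)·(-1807) + (-1)·(1349) + (0)·(2028) + (0)·(544) + (0)·(-6897) = 681
  c_8 = (0)·(-2030) + (0)·(-2475) + (0)·(685) + (0)·(-1807) + (0)·(1349) + (-2)·(2028) + (0)·(544) + (-1)·(-6897) = 2841
Base-5 expansion of each c_i:
  c_1 = 1126 = 1·5^0 + 0·5^1 + 0·5^2 + 4·5^3 + 1·5^4
  c_2 = 1807 = 2·5^0 + 1·5^1 + 2·5^2 + 4·5^3 + 2·5^4
  c_3 = 582 = 2·5^0 + 1·5^1 + 3·5^2 + 4·5^3
  c_4 = 1343 = 3·5^0 + 3·5^1 + 3·5^2 + 0·5^3 + 2·5^4
  c_5 = 2028 = 3·5^0 + 0·5^1 + 1·5^2 + 1·5^3 + 3·5^4
  c_6 = 1349 = 4·5^0 + 4·5^1 + 3·5^2 + 0·5^3 + 2·5^4
  c_7 = 681 = 1·5^0 + 1·5^1 + 2·5^2 + 0·5^3 + 1·5^4
  c_8 = 2841 = 1·5^0 + 3·5^1 + 3·5^2 + 2·5^3 + 4·5^4
Factor λ_0 = (1, 2, 2, 3, 3, 4, 1, 1)
Factor λ_1 = (0, 1, 1, 3, 0, 4, 1, 3)
Factor λ_2 = (0, 2, 3, 3, 1, 3, 2, 3)
Factor λ_3 = (4, 4, 4, 0, 1, 0, 0, 2)
Factor λ_4 = (1, 2, 0, 2, 3, 2, 1, 4)

((1, 2, 2, 3, 3, 4, 1, 1), (0, 1, 1, 3, 0, 4, 1, 3), (0, 2, 3, 3, 1, 3, 2, 3), (4, 4, 4, 0, 1, 0, 0, 2), (1, 2, 0, 2, 3, 2, 1, 4))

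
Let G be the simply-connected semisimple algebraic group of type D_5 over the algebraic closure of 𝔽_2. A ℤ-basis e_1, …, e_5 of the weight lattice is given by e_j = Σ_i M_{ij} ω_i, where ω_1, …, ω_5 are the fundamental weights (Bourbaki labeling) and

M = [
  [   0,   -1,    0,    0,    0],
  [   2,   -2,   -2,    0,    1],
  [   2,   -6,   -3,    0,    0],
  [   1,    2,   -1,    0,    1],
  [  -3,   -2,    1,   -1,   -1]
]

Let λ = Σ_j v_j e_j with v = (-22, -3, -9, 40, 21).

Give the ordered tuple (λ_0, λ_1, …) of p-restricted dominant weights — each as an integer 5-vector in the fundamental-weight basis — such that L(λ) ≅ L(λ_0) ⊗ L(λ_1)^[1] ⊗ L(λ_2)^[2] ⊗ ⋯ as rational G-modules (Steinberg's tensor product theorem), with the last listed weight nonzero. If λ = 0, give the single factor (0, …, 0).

((1, 1, 1, 0, 0), (1, 0, 0, 1, 1))

Compute c_i = Σ_j M_{ij} v_j with v = (-22, -3, -9, 40, 21):
  c_1 = (0)·(-22) + (-1)·(-3) + (0)·(-9) + (0)·(40) + (0)·(21) = 3
  c_2 = (2)·(-22) + (-2)·(-3) + (-2)·(-9) + (0)·(40) + (1)·(21) = 1
  c_3 = (2)·(-22) + (-6)·(-3) + (-3)·(-9) + (0)·(40) + (0)·(21) = 1
  c_4 = (1)·(-22) + (2)·(-3) + (-1)·(-9) + (0)·(40) + (1)·(21) = 2
  c_5 = (-3)·(-22) + (-2)·(-3) + (1)·(-9) + (-1)·(40) + (-1)·(21) = 2
Base-2 expansion of each c_i:
  c_1 = 3 = 1·2^0 + 1·2^1
  c_2 = 1 = 1·2^0
  c_3 = 1 = 1·2^0
  c_4 = 2 = 0·2^0 + 1·2^1
  c_5 = 2 = 0·2^0 + 1·2^1
p-restricted factor λ_0 = (1, 1, 1, 0, 0)
p-restricted factor λ_1 = (1, 0, 0, 1, 1)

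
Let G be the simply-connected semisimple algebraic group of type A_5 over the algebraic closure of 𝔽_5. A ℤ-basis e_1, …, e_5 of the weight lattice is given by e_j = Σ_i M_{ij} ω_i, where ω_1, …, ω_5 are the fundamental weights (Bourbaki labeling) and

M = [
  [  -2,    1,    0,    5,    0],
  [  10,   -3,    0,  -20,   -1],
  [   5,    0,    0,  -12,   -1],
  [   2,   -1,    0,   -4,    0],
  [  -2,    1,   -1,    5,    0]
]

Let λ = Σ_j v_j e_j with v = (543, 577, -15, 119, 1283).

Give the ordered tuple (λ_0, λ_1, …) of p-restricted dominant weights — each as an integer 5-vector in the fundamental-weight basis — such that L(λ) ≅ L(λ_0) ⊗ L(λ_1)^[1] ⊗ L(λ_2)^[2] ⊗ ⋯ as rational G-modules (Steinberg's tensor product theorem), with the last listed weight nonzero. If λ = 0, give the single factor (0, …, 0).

Compute c_i = Σ_j M_{ij} v_j with v = (543, 577, -15, 119, 1283):
  c_1 = (-2)·(543) + (1)·(577) + (0)·(-15) + (5)·(119) + (0)·(1283) = 86
  c_2 = (10)·(543) + (-3)·(577) + (0)·(-15) + (-20)·(119) + (-1)·(1283) = 36
  c_3 = (5)·(543) + (0)·(577) + (0)·(-15) + (-12)·(119) + (-1)·(1283) = 4
  c_4 = (2)·(543) + (-1)·(577) + (0)·(-15) + (-4)·(119) + (0)·(1283) = 33
  c_5 = (-2)·(543) + (1)·(577) + (-1)·(-15) + (5)·(119) + (0)·(1283) = 101
Base-5 expansion of each c_i:
  c_1 = 86 = 1·5^0 + 2·5^1 + 3·5^2
  c_2 = 36 = 1·5^0 + 2·5^1 + 1·5^2
  c_3 = 4 = 4·5^0
  c_4 = 33 = 3·5^0 + 1·5^1 + 1·5^2
  c_5 = 101 = 1·5^0 + 0·5^1 + 4·5^2
p-restricted factor λ_0 = (1, 1, 4, 3, 1)
p-restricted factor λ_1 = (2, 2, 0, 1, 0)
p-restricted factor λ_2 = (3, 1, 0, 1, 4)

((1, 1, 4, 3, 1), (2, 2, 0, 1, 0), (3, 1, 0, 1, 4))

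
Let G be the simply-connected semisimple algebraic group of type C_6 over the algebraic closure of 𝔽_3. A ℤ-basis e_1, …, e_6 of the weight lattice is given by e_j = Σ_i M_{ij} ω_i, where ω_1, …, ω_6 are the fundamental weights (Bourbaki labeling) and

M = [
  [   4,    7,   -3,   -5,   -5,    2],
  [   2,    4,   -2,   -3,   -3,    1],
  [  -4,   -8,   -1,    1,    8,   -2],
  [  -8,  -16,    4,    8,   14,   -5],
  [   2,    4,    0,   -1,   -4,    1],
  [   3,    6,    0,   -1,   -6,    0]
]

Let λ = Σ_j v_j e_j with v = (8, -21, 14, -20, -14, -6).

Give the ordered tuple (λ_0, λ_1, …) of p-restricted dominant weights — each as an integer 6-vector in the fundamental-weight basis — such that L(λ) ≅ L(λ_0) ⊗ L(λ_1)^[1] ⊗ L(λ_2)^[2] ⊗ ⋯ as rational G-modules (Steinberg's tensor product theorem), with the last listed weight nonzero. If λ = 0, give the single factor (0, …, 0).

((1, 0, 2, 2, 2, 2),)

ω-coordinates c = M·v, v = (8, -21, 14, -20, -14, -6):
  c_1 = (4)·(8) + (7)·(-21) + (-3)·(14) + (-5)·(-20) + (-5)·(-14) + (2)·(-6) = 1
  c_2 = (2)·(8) + (4)·(-21) + (-2)·(14) + (-3)·(-20) + (-3)·(-14) + (1)·(-6) = 0
  c_3 = (-4)·(8) + (-8)·(-21) + (-1)·(14) + (1)·(-20) + (8)·(-14) + (-2)·(-6) = 2
  c_4 = (-8)·(8) + (-16)·(-21) + (4)·(14) + (8)·(-20) + (14)·(-14) + (-5)·(-6) = 2
  c_5 = (2)·(8) + (4)·(-21) + (0)·(14) + (-1)·(-20) + (-4)·(-14) + (1)·(-6) = 2
  c_6 = (3)·(8) + (6)·(-21) + (0)·(14) + (-1)·(-20) + (-6)·(-14) + (0)·(-6) = 2
Expand coordinatewise in base 3:
  c_1 = 1 = 1·3^0
  c_2 = 0
  c_3 = 2 = 2·3^0
  c_4 = 2 = 2·3^0
  c_5 = 2 = 2·3^0
  c_6 = 2 = 2·3^0
λ_0 = (1, 0, 2, 2, 2, 2)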